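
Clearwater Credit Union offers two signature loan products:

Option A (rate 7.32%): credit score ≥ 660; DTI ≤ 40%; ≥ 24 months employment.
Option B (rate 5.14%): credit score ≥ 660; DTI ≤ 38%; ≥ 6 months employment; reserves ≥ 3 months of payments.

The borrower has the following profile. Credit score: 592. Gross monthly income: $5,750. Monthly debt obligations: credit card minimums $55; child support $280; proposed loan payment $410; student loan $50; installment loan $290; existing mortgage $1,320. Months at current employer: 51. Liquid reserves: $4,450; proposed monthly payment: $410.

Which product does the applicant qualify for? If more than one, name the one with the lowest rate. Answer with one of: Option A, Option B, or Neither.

Neither

Total debts = (55 + 280 + 410 + 50 + 290 + 1,320) = 2,405; DTI = 2,405/5,750 = 41.8%.
Reserves = 4,450/410 = 10.9 months.
Option A: score 592 < 660; DTI 41.8% > 40%; employment 51 ≥ 24 mo → does not qualify.
Option B: score 592 < 660; DTI 41.8% > 38%; employment 51 ≥ 6 mo; reserves 10.9 ≥ 3 mo → does not qualify.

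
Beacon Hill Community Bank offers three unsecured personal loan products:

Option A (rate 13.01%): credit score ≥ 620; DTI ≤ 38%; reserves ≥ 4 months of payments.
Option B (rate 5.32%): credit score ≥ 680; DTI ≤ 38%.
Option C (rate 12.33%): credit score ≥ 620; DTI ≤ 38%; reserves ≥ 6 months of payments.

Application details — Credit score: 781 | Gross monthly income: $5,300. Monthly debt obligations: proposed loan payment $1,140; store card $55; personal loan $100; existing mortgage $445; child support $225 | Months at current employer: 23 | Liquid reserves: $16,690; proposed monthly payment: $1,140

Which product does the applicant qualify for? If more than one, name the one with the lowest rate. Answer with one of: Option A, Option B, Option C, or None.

Total debts = (1,140 + 55 + 100 + 445 + 225) = 1,965; DTI = 1,965/5,300 = 37.1%.
Reserves = 16,690/1,140 = 14.6 months.
Option A: score 781 ≥ 620; DTI 37.1% ≤ 38%; reserves 14.6 ≥ 4 mo → qualifies.
Option B: score 781 ≥ 680; DTI 37.1% ≤ 38% → qualifies.
Option C: score 781 ≥ 620; DTI 37.1% ≤ 38%; reserves 14.6 ≥ 6 mo → qualifies.
Qualifying: Option A, Option B, Option C. Lowest rate is 5.32% → Option B.

Option B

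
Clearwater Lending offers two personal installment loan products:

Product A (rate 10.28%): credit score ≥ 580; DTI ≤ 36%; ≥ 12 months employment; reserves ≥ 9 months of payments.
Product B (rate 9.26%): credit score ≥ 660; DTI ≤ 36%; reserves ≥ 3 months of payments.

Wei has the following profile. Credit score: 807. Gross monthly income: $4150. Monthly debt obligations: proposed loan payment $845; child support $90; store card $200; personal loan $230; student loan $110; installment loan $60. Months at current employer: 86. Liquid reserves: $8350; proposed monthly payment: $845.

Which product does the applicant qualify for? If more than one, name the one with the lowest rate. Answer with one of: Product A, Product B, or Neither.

Neither

Total debts = (845 + 90 + 200 + 230 + 110 + 60) = 1,535; DTI = 1,535/4,150 = 37%.
Reserves = 8,350/845 = 9.9 months.
Product A: score 807 ≥ 580; DTI 37% > 36%; employment 86 ≥ 12 mo; reserves 9.9 ≥ 9 mo → does not qualify.
Product B: score 807 ≥ 660; DTI 37% > 36%; reserves 9.9 ≥ 3 mo → does not qualify.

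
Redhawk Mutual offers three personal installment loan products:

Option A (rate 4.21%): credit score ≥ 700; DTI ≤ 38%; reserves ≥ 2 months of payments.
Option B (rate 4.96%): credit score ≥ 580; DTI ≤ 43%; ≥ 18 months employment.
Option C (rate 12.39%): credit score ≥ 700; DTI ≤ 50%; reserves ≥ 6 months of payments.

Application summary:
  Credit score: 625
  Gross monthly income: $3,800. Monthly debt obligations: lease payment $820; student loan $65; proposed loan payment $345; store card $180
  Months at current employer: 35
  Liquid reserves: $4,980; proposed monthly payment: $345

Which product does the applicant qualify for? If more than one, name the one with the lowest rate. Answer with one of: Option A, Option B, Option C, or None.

Option B

Total debts = (820 + 65 + 345 + 180) = 1,410; DTI = 1,410/3,800 = 37.1%.
Reserves = 4,980/345 = 14.4 months.
Option A: score 625 < 700; DTI 37.1% ≤ 38%; reserves 14.4 ≥ 2 mo → does not qualify.
Option B: score 625 ≥ 580; DTI 37.1% ≤ 43%; employment 35 ≥ 18 mo → qualifies.
Option C: score 625 < 700; DTI 37.1% ≤ 50%; reserves 14.4 ≥ 6 mo → does not qualify.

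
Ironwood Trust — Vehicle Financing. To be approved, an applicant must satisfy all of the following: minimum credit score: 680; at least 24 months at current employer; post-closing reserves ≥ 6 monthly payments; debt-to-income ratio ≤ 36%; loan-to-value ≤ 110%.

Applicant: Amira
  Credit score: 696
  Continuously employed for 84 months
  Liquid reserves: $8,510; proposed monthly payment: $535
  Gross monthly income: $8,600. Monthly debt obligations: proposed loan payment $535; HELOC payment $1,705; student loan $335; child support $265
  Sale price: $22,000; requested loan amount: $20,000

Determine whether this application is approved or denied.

Credit score 696 ≥ 680 (meets)
Employment 84 ≥ 24 months
Reserves: 8,510 ÷ 535 = 15.9 months (meets 6-month minimum)
Total monthly debts = (535 + 1,705 + 335 + 265) = 2,840. DTI: 2,840 ÷ 8,600 = 33%, within the 36% cap
LTV = 20,000/22,000 = 90.9% ≤ 110%
All criteria satisfied.

Approved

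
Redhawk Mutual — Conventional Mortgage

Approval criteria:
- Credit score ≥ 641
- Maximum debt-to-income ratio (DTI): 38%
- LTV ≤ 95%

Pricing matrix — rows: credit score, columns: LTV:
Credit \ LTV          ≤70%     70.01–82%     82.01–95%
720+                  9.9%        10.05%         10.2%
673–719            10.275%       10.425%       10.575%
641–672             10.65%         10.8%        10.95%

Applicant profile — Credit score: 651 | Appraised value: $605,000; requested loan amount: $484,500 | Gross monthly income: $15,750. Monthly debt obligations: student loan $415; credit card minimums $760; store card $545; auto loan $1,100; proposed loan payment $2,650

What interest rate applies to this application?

10.8%

Credit score 651 ≥ 641; Total monthly debts = (415 + 760 + 545 + 1,100 + 2,650) = 5,470. DTI = 5,470/15,750 = 34.7% ≤ 38%
LTV = 484,500/605,000 = 80.1% ≤ 95%
Credit 651 → row 641–672; LTV 80.1% → column 70.01–82%. Grid cell → 10.8%.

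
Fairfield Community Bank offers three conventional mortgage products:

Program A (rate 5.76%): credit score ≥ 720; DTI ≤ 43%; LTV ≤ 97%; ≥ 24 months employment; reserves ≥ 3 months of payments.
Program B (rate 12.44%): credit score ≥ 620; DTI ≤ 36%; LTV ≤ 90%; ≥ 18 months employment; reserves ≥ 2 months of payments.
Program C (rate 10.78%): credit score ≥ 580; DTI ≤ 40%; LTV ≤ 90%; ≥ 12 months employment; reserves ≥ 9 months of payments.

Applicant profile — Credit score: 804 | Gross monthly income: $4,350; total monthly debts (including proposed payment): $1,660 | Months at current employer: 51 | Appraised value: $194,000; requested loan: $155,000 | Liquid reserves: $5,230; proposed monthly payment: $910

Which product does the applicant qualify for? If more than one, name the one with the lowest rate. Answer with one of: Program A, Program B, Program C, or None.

DTI = 1,660/4,350 = 38.2%.
LTV = 155,000/194,000 = 79.9%.
Reserves = 5,230/910 = 5.7 months.
Program A: score 804 ≥ 720; DTI 38.2% ≤ 43%; LTV 79.9% ≤ 97%; employment 51 ≥ 24 mo; reserves 5.7 ≥ 3 mo → qualifies.
Program B: score 804 ≥ 620; DTI 38.2% > 36%; LTV 79.9% ≤ 90%; employment 51 ≥ 18 mo; reserves 5.7 ≥ 2 mo → does not qualify.
Program C: score 804 ≥ 580; DTI 38.2% ≤ 40%; LTV 79.9% ≤ 90%; employment 51 ≥ 12 mo; reserves 5.7 < 9 mo → does not qualify.

Program A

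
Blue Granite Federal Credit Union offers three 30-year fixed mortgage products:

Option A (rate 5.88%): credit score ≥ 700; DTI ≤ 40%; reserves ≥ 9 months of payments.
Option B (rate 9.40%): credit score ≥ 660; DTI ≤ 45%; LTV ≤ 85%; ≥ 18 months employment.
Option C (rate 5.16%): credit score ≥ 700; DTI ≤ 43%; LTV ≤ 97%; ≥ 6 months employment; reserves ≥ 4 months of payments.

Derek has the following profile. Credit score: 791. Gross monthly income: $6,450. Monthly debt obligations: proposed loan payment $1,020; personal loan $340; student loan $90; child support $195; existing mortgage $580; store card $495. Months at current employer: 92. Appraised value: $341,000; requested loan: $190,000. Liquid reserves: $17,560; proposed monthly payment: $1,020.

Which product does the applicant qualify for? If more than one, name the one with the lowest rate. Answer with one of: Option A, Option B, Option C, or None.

Option C

Total debts = (1,020 + 340 + 90 + 195 + 580 + 495) = 2,720; DTI = 2,720/6,450 = 42.2%.
LTV = 190,000/341,000 = 55.7%.
Reserves = 17,560/1,020 = 17.2 months.
Option A: score 791 ≥ 700; DTI 42.2% > 40%; reserves 17.2 ≥ 9 mo → does not qualify.
Option B: score 791 ≥ 660; DTI 42.2% ≤ 45%; LTV 55.7% ≤ 85%; employment 92 ≥ 18 mo → qualifies.
Option C: score 791 ≥ 700; DTI 42.2% ≤ 43%; LTV 55.7% ≤ 97%; employment 92 ≥ 6 mo; reserves 17.2 ≥ 4 mo → qualifies.
Qualifying: Option B, Option C. Lowest rate is 5.16% → Option C.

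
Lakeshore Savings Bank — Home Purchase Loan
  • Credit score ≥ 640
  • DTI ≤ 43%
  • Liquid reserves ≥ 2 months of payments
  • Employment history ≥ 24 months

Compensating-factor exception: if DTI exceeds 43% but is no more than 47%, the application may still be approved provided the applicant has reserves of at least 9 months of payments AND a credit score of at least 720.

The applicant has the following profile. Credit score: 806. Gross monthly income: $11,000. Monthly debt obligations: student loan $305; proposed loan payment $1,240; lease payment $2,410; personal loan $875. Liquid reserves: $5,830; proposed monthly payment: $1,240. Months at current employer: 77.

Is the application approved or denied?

Denied

Credit score 806 ≥ 640 (meets base)
Total debts = (305 + 1,240 + 2,410 + 875) = 4,830. DTI = 4,830/11,000 = 43.9% > 43% — standard DTI limit exceeded.
Reserves: 5,830 ÷ 1,240 = 4.7 months (meets 2-month minimum)
Employment 77 ≥ 24 months
43.9% falls in the override range (43%–47%), so the compensating-factor test applies.
Reserves 4.7 < 9 months; credit score 806 ≥ 720.
Compensating-factor requirement not fully met.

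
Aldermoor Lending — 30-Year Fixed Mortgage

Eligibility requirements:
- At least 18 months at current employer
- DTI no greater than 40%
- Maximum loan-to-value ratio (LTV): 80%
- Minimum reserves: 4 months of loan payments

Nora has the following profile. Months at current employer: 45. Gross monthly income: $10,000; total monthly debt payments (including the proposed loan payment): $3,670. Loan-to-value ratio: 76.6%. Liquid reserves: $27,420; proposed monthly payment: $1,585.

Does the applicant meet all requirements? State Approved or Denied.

Approved

Employment 45 ≥ 18 months
DTI = 3,670/10,000 = 36.7% ≤ 40%
LTV 76.6% ≤ 80%
Reserves = 27,420/1,585 = 17.3 months ≥ 4
All criteria satisfied.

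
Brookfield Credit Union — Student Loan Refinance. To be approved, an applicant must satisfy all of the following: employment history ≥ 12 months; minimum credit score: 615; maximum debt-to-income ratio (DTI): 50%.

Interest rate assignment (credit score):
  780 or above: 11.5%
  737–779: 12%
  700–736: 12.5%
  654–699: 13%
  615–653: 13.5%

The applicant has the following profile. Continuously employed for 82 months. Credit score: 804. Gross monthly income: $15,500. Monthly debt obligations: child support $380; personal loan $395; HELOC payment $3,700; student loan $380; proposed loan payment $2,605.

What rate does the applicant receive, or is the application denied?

Approved at 11.5%

Credit score 804 ≥ 615 (meets minimum)
Employment 82 ≥ 12 months
Total monthly debts = (380 + 395 + 3,700 + 380 + 2,605) = 7,460. DTI = 7,460/15,500 = 48.1% ≤ 50%
All requirements met. Score 804 falls in the 780 or above tier → 11.5%.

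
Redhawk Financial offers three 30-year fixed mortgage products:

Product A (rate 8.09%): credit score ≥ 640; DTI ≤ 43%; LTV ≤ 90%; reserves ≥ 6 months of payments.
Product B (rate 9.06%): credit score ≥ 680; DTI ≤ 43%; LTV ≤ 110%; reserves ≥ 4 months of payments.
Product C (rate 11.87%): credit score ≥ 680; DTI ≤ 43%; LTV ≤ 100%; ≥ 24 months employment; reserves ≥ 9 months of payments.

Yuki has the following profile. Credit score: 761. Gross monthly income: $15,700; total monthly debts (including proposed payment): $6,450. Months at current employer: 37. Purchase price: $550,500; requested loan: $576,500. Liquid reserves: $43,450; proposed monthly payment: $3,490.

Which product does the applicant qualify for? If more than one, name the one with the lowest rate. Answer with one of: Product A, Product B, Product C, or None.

Product B

DTI = 6,450/15,700 = 41.1%.
LTV = 576,500/550,500 = 104.7%.
Reserves = 43,450/3,490 = 12.4 months.
Product A: score 761 ≥ 640; DTI 41.1% ≤ 43%; LTV 104.7% > 90%; reserves 12.4 ≥ 6 mo → does not qualify.
Product B: score 761 ≥ 680; DTI 41.1% ≤ 43%; LTV 104.7% ≤ 110%; reserves 12.4 ≥ 4 mo → qualifies.
Product C: score 761 ≥ 680; DTI 41.1% ≤ 43%; LTV 104.7% > 100%; employment 37 ≥ 24 mo; reserves 12.4 ≥ 9 mo → does not qualify.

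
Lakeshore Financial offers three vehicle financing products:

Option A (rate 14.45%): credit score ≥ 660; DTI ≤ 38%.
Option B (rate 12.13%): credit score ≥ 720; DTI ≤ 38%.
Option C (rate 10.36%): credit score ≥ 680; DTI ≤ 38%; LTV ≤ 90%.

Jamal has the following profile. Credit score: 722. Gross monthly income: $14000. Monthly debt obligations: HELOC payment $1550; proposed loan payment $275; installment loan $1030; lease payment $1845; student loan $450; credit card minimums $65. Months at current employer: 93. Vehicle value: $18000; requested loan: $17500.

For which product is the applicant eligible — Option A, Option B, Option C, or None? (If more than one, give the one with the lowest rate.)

Total debts = (1,550 + 275 + 1,030 + 1,845 + 450 + 65) = 5,215; DTI = 5,215/14,000 = 37.2%.
LTV = 17,500/18,000 = 97.2%.
Option A: score 722 ≥ 660; DTI 37.2% ≤ 38% → qualifies.
Option B: score 722 ≥ 720; DTI 37.2% ≤ 38% → qualifies.
Option C: score 722 ≥ 680; DTI 37.2% ≤ 38%; LTV 97.2% > 90% → does not qualify.
Qualifying: Option A, Option B. Lowest rate is 12.13% → Option B.

Option B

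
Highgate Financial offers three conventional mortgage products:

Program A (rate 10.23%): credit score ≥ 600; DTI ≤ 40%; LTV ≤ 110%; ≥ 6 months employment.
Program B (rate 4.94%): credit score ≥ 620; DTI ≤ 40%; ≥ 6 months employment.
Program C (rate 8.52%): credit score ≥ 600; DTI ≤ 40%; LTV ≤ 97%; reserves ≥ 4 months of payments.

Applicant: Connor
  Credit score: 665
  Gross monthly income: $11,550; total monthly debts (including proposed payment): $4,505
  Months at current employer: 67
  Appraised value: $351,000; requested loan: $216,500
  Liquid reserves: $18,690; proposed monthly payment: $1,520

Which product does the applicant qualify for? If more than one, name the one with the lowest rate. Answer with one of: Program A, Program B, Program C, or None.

DTI = 4,505/11,550 = 39%.
LTV = 216,500/351,000 = 61.7%.
Reserves = 18,690/1,520 = 12.3 months.
Program A: score 665 ≥ 600; DTI 39% ≤ 40%; LTV 61.7% ≤ 110%; employment 67 ≥ 6 mo → qualifies.
Program B: score 665 ≥ 620; DTI 39% ≤ 40%; employment 67 ≥ 6 mo → qualifies.
Program C: score 665 ≥ 600; DTI 39% ≤ 40%; LTV 61.7% ≤ 97%; reserves 12.3 ≥ 4 mo → qualifies.
Qualifying: Program A, Program B, Program C. Lowest rate is 4.94% → Program B.

Program B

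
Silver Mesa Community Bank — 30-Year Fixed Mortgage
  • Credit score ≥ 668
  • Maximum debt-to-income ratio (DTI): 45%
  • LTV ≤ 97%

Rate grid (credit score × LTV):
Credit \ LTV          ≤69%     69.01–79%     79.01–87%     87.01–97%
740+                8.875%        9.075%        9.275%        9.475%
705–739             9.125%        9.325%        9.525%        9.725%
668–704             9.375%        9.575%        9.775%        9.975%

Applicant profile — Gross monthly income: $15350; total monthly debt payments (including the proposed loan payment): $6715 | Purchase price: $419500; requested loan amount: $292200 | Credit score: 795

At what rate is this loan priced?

9.075%

Credit score 795 ≥ 668; DTI = 6,715/15,350 = 43.7% ≤ 45%
LTV = 292,200/419,500 = 69.7% ≤ 97%
Score 795 is in the 740+ band; LTV 69.7% is in the 69.01–79% band → 9.075%.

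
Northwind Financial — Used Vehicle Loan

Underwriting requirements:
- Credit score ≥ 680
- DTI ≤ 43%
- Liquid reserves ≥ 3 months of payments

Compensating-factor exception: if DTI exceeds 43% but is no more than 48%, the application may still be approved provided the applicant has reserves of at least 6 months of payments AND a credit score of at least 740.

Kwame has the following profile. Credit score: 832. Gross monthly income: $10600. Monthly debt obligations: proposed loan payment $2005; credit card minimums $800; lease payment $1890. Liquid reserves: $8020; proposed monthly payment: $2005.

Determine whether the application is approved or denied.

Credit score 832 ≥ 680 (meets base)
Total debts = (2,005 + 800 + 1,890) = 4,695. DTI: 4,695 ÷ 10,600 = 44.3%, over the 43% base limit.
Reserves = 8,020/2,005 = 4.0 months ≥ 3
44.3% falls in the override range (43%–48%), so the compensating-factor test applies.
Override check — reserves: 4.0 mo (short of 6); score: 832 (ok).
Override conditions not both satisfied; exception does not apply.

Denied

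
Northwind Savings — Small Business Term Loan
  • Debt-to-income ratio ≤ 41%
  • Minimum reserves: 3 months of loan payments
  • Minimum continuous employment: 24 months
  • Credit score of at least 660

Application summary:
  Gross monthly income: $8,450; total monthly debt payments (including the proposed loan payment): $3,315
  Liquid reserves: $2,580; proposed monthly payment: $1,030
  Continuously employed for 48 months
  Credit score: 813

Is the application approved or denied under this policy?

Denied

Debt-to-income = 3,315/8,450 = 39.2% — meets 41% limit
Liquid reserves cover 2,580/1,030 = 2.5 months — < 3 required
Employment 48 ≥ 24 months
Credit score 813 ≥ 660 (meets)
Fails on reserves.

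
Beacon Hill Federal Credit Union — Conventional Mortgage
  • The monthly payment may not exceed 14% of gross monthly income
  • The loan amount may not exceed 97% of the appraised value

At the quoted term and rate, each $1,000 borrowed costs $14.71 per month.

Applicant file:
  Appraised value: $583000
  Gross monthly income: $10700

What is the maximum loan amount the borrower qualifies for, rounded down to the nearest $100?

$101,800

Payment cap: 14% × $10,700 = $1,498/month.
At $14.71 per $1,000, that supports 1,498/14.71 × 1,000 ≈ $101,835 → $101,800.
LTV cap: 97% × $583,000 = $565,510 → $565,500.
Binding constraint: payment-to-income.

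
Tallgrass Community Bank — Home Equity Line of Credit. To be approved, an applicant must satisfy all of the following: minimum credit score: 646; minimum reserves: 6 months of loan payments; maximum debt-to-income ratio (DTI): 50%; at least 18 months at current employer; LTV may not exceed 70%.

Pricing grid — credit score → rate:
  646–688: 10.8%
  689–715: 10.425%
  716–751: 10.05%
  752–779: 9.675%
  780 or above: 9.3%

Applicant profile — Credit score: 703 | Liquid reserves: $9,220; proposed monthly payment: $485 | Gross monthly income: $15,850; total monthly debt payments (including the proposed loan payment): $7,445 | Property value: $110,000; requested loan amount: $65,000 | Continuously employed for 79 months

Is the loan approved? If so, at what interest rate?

Credit score 703 ≥ 646 (meets minimum)
Reserves: 9,220 ÷ 485 = 19.0 months (meets 6-month minimum)
Debt-to-income = 7,445/15,850 = 47% — meets 50% limit
Employment 79 ≥ 18 months
LTV: 65,000 ÷ 110,000 = 59.1%, within 70% cap
All requirements met. Score 703 falls in the 689–715 tier → 10.425%.

Approved at 10.425%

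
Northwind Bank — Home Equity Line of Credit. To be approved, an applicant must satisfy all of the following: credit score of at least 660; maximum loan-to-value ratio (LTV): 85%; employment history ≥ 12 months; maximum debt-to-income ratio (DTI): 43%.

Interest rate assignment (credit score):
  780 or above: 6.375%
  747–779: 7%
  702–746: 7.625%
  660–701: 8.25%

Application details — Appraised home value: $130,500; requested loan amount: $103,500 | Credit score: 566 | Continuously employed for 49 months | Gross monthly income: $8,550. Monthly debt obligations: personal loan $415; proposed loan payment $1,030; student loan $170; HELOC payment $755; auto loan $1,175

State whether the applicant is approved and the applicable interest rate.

Credit score 566 < 660 (below minimum)
Total monthly debts = (415 + 1,030 + 170 + 755 + 1,175) = 3,545. Debt-to-income = 3,545/8,550 = 41.5% — meets 43% limit
Loan-to-value = 103,500/130,500 = 79.3% — pass (85% max)
Employment 49 ≥ 12 months
Not all requirements met → denied.

Denied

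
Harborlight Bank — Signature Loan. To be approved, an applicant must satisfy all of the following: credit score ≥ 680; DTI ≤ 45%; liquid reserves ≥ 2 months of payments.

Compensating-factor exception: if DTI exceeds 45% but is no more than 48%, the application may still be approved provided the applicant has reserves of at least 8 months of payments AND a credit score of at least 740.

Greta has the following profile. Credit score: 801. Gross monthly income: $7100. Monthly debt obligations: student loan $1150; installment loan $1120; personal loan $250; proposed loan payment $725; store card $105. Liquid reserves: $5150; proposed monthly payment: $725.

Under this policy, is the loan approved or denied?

Denied

Credit score 801 ≥ 680 (meets base)
Total debts = (1,150 + 1,120 + 250 + 725 + 105) = 3,350. DTI: 3,350 ÷ 7,100 = 47.2%, over the 45% base limit.
Liquid reserves cover 5,150/725 = 7.1 months — ≥ 2 required
DTI 47.2% is within the 45%–48% exception band; checking compensating factors.
Override check — reserves: 7.1 mo (short of 8); score: 801 (ok).
Override conditions not both satisfied; exception does not apply.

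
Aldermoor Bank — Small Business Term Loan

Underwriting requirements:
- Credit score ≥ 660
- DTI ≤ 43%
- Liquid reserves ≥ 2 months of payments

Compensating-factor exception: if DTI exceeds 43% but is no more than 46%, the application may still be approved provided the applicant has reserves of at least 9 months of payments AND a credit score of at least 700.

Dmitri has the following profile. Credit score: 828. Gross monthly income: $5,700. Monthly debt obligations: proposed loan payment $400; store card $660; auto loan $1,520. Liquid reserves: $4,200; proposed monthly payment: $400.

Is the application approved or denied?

Credit score 828 ≥ 660 (meets base)
Total debts = (400 + 660 + 1,520) = 2,580. DTI = 2,580/5,700 = 45.3% > 43% — standard DTI limit exceeded.
Reserves = 4,200/400 = 10.5 months ≥ 2
DTI 45.3% is within the 43%–46% exception band; checking compensating factors.
Override check — reserves: 10.5 mo (ok); score: 828 (ok).
Both compensating conditions met → exception applies.

Approved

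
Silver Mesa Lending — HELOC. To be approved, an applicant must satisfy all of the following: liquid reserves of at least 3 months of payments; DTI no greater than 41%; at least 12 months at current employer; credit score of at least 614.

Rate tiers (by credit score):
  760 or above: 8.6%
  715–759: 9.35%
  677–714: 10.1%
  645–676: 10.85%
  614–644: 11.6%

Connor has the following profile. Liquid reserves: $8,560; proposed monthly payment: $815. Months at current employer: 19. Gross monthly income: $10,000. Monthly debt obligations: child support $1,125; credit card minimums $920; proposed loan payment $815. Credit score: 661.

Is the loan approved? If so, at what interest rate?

Credit score 661 ≥ 614 (meets minimum)
Employment 19 ≥ 12 months
Total monthly debts = (1,125 + 920 + 815) = 2,860. DTI: 2,860 ÷ 10,000 = 28.6%, within the 41% cap
Liquid reserves cover 8,560/815 = 10.5 months — ≥ 3 required
All requirements met. Score 661 falls in the 645–676 tier → 10.85%.

Approved at 10.85%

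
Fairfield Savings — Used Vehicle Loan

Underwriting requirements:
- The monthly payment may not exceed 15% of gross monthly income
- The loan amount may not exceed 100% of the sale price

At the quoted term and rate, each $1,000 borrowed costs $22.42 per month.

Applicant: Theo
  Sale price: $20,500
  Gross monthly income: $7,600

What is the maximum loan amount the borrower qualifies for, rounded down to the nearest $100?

$20,500

Payment cap: 15% × $7,600 = $1,140/month.
At $22.42 per $1,000, that supports 1,140/22.42 × 1,000 ≈ $50,847 → $50,800.
LTV cap: 100% × $20,500 = $20,500 → $20,500.
Binding constraint: loan-to-value.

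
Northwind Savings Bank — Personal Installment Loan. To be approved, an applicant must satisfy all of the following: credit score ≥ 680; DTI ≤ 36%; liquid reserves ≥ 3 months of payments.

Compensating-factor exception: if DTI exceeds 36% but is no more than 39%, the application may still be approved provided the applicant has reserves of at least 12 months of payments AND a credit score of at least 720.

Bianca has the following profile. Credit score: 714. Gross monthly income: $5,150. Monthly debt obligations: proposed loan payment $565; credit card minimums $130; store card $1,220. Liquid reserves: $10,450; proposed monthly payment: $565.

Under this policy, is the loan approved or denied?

Credit score 714 ≥ 680 (meets base)
Total debts = (565 + 130 + 1,220) = 1,915. DTI: 1,915 ÷ 5,150 = 37.2%, over the 36% base limit.
Liquid reserves cover 10,450/565 = 18.5 months — ≥ 3 required
37.2% falls in the override range (36%–39%), so the compensating-factor test applies.
Reserves 18.5 ≥ 12 months; credit score 714 < 720.
Compensating-factor requirement not fully met.

Denied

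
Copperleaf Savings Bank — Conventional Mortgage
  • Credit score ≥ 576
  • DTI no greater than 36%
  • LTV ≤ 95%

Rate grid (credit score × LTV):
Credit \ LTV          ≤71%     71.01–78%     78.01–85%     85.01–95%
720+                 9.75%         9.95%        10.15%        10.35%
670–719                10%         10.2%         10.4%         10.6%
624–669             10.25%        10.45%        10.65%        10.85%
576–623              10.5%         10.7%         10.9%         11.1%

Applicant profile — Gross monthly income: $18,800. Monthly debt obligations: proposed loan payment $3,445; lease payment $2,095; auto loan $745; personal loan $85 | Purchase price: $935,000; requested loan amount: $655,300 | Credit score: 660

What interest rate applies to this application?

Credit score 660 ≥ 576; Total monthly debts = (3,445 + 2,095 + 745 + 85) = 6,370. DTI: 6,370 ÷ 18,800 = 33.9%, within the 36% cap
LTV = 655,300/935,000 = 70.1% ≤ 95%
Row: 660 falls in 624–669. Column: 70.1% falls in ≤71%. Rate = 10.25%.

10.25%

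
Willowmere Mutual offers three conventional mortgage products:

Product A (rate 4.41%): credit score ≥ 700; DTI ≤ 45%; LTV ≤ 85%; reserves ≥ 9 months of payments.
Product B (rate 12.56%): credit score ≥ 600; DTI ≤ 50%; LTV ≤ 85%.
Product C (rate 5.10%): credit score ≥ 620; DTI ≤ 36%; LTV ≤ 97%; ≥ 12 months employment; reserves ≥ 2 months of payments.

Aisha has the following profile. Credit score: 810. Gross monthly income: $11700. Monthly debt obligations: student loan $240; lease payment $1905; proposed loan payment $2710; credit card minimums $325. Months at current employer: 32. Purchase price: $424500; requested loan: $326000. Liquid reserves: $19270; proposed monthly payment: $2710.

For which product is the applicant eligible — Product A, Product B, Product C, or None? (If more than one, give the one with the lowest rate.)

Total debts = (240 + 1,905 + 2,710 + 325) = 5,180; DTI = 5,180/11,700 = 44.3%.
LTV = 326,000/424,500 = 76.8%.
Reserves = 19,270/2,710 = 7.1 months.
Product A: score 810 ≥ 700; DTI 44.3% ≤ 45%; LTV 76.8% ≤ 85%; reserves 7.1 < 9 mo → does not qualify.
Product B: score 810 ≥ 600; DTI 44.3% ≤ 50%; LTV 76.8% ≤ 85% → qualifies.
Product C: score 810 ≥ 620; DTI 44.3% > 36%; LTV 76.8% ≤ 97%; employment 32 ≥ 12 mo; reserves 7.1 ≥ 2 mo → does not qualify.

Product B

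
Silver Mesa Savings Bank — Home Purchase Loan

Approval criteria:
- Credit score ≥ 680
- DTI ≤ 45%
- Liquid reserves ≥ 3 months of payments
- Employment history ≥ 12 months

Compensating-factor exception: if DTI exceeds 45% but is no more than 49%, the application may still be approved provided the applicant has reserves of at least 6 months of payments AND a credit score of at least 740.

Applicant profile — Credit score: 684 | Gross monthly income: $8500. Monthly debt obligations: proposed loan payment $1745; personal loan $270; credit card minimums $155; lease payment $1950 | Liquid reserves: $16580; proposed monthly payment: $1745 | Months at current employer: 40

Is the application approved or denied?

Denied

Credit score 684 ≥ 680 (meets base)
Total debts = (1,745 + 270 + 155 + 1,950) = 4,120. DTI: 4,120 ÷ 8,500 = 48.5%, over the 45% base limit.
Reserves = 16,580/1,745 = 9.5 months ≥ 3
Employment 40 ≥ 12 months
48.5% falls in the override range (45%–49%), so the compensating-factor test applies.
Override check — reserves: 9.5 mo (ok); score: 684 (below 740).
Override conditions not both satisfied; exception does not apply.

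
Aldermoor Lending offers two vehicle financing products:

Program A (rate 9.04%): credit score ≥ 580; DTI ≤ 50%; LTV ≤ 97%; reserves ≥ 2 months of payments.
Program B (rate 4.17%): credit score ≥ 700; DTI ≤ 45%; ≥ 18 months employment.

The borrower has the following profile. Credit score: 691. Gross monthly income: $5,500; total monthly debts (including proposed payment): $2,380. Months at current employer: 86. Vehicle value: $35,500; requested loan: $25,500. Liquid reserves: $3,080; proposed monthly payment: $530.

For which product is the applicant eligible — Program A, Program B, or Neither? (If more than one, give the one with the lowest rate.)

DTI = 2,380/5,500 = 43.3%.
LTV = 25,500/35,500 = 71.8%.
Reserves = 3,080/530 = 5.8 months.
Program A: score 691 ≥ 580; DTI 43.3% ≤ 50%; LTV 71.8% ≤ 97%; reserves 5.8 ≥ 2 mo → qualifies.
Program B: score 691 < 700; DTI 43.3% ≤ 45%; employment 86 ≥ 18 mo → does not qualify.

Program A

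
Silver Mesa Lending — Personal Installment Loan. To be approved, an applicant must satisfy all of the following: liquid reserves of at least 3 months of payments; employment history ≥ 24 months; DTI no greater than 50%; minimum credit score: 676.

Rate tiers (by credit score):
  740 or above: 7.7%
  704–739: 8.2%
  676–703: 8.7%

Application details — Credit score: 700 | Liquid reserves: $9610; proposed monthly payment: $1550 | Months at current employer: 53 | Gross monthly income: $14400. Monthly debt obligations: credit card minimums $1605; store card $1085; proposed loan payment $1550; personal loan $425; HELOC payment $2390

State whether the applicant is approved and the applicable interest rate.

Credit score 700 ≥ 676 (meets minimum)
Total monthly debts = (1,605 + 1,085 + 1,550 + 425 + 2,390) = 7,055. Debt-to-income = 7,055/14,400 = 49% — meets 50% limit
Reserves: 9,610 ÷ 1,550 = 6.2 months (meets 3-month minimum)
Employment 53 ≥ 24 months
All requirements met. Score 700 falls in the 676–703 tier → 8.7%.

Approved at 8.7%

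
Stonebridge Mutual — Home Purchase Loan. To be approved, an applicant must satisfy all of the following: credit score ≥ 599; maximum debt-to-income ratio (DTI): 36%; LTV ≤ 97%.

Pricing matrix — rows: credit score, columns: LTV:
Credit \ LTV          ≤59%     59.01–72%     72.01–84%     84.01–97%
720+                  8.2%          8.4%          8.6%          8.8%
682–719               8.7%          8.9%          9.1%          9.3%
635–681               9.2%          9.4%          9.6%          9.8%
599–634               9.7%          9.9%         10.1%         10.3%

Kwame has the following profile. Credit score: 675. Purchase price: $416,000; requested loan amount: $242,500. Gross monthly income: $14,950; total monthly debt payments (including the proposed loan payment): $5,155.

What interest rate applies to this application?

Credit score 675 ≥ 599; DTI: 5,155 ÷ 14,950 = 34.5%, within the 36% cap
LTV = 242,500/416,000 = 58.3% ≤ 97%
Credit 675 → row 635–681; LTV 58.3% → column ≤59%. Grid cell → 9.2%.

9.2%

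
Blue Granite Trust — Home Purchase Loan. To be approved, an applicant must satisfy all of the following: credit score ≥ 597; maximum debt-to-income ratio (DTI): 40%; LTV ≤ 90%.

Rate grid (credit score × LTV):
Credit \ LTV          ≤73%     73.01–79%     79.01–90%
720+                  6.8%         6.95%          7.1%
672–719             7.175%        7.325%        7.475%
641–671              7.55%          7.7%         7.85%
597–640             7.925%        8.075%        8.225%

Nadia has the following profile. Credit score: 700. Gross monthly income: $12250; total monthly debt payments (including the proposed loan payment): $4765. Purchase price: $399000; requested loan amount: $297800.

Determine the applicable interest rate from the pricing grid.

Credit score 700 ≥ 597; DTI: 4,765 ÷ 12,250 = 38.9%, within the 40% cap
Loan-to-value = 297,800/399,000 = 74.6% — pass (90% max)
Credit 700 → row 672–719; LTV 74.6% → column 73.01–79%. Grid cell → 7.325%.

7.325%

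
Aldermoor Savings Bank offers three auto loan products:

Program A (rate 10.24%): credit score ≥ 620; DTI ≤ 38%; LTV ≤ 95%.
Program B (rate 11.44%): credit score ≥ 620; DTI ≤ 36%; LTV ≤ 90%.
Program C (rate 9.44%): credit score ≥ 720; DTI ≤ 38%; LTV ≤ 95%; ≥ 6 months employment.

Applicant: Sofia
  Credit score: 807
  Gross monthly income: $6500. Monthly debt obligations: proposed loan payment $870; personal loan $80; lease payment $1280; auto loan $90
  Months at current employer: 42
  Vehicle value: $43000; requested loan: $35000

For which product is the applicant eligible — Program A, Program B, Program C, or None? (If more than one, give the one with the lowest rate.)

Total debts = (870 + 80 + 1,280 + 90) = 2,320; DTI = 2,320/6,500 = 35.7%.
LTV = 35,000/43,000 = 81.4%.
Program A: score 807 ≥ 620; DTI 35.7% ≤ 38%; LTV 81.4% ≤ 95% → qualifies.
Program B: score 807 ≥ 620; DTI 35.7% ≤ 36%; LTV 81.4% ≤ 90% → qualifies.
Program C: score 807 ≥ 720; DTI 35.7% ≤ 38%; LTV 81.4% ≤ 95%; employment 42 ≥ 6 mo → qualifies.
Qualifying: Program A, Program B, Program C. Lowest rate is 9.44% → Program C.

Program C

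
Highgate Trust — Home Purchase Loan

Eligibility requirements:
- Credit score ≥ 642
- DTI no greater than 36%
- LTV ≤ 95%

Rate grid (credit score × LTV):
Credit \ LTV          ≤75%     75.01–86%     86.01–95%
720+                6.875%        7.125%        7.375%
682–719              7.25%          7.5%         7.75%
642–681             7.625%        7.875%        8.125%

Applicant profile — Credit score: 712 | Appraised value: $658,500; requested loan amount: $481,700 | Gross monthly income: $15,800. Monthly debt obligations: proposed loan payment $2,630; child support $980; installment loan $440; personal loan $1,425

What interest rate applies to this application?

7.25%

Credit score 712 ≥ 642; Total monthly debts = (2,630 + 980 + 440 + 1,425) = 5,475. DTI = 5,475/15,800 = 34.7% ≤ 36%
LTV = 481,700/658,500 = 73.2% ≤ 95%
Score 712 is in the 682–719 band; LTV 73.2% is in the ≤75% band → 7.25%.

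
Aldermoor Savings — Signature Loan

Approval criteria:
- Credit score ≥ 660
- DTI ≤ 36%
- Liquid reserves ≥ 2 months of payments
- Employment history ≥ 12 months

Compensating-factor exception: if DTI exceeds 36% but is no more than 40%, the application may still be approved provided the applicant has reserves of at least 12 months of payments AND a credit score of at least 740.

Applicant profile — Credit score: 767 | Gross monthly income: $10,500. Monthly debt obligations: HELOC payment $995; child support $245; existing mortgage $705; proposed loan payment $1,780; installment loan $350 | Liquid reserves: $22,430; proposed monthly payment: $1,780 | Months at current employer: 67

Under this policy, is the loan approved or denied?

Approved

Credit score 767 ≥ 660 (meets base)
Total debts = (995 + 245 + 705 + 1,780 + 350) = 4,075. DTI = 4,075/10,500 = 38.8% > 36% — standard DTI limit exceeded.
Liquid reserves cover 22,430/1,780 = 12.6 months — ≥ 2 required
Employment 67 ≥ 12 months
DTI 38.8% is within the 36%–40% exception band; checking compensating factors.
Override check — reserves: 12.6 mo (ok); score: 767 (ok).
Both override conditions satisfied; DTI exception granted.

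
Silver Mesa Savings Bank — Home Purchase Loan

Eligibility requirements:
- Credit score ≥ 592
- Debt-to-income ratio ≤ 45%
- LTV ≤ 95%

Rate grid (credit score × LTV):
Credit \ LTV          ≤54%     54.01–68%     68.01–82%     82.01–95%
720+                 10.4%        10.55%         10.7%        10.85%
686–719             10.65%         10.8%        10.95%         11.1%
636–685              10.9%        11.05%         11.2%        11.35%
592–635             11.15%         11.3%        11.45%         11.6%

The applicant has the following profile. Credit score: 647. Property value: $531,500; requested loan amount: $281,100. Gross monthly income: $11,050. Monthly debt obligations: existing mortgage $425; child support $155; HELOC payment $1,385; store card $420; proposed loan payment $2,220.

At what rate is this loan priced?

Credit score 647 ≥ 592; Total monthly debts = (425 + 155 + 1,385 + 420 + 2,220) = 4,605. DTI = 4,605/11,050 = 41.7% ≤ 45%
LTV = 281,100/531,500 = 52.9% ≤ 95%
Credit 647 → row 636–685; LTV 52.9% → column ≤54%. Grid cell → 10.9%.

10.9%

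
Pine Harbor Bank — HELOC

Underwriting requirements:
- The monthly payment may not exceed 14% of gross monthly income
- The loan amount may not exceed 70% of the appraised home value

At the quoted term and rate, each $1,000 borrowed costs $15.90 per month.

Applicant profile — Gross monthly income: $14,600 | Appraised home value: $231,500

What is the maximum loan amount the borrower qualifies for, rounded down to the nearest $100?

Payment cap: 14% × $14,600 = $2,044/month.
At $15.90 per $1,000, that supports 2,044/15.90 × 1,000 ≈ $128,553 → $128,500.
LTV cap: 70% × $231,500 = $162,050 → $162,000.
Binding constraint: payment-to-income.

$128,500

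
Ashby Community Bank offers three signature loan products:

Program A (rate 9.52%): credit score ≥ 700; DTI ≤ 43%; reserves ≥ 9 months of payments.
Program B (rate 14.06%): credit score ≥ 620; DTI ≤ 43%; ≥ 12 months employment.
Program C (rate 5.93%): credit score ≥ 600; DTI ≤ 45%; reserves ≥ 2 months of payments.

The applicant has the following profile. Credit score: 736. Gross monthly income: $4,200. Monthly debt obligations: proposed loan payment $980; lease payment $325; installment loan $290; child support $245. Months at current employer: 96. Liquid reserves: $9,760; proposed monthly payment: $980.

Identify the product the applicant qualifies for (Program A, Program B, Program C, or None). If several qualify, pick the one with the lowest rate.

Total debts = (980 + 325 + 290 + 245) = 1,840; DTI = 1,840/4,200 = 43.8%.
Reserves = 9,760/980 = 10.0 months.
Program A: score 736 ≥ 700; DTI 43.8% > 43%; reserves 10.0 ≥ 9 mo → does not qualify.
Program B: score 736 ≥ 620; DTI 43.8% > 43%; employment 96 ≥ 12 mo → does not qualify.
Program C: score 736 ≥ 600; DTI 43.8% ≤ 45%; reserves 10.0 ≥ 2 mo → qualifies.

Program C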